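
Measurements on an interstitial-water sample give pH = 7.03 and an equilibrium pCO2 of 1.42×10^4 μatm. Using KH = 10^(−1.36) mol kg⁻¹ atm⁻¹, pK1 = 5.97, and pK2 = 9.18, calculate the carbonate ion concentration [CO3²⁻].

[CO3²⁻] = 0.0504 mmol/kg

[CO2*] = KH · pCO2 = 10^(−1.36) × 1.42×10^4×10^-6 = 6.199×10^-4 mol/kg
α₀ = 1/(1 + K1/[H⁺] + K1K2/[H⁺]²) = 1/(1 + 10^+1.06 + 10^-1.09) = 0.07960
DIC = [CO2*]/α₀ = 6.199×10^-4 / 0.07960 = 7.787 mmol/kg
[CO3²⁻] = α₂·DIC; α₂ = 0.006470, so [CO3²⁻] = 0.006470 × 7.787 = 0.0504 mmol/kg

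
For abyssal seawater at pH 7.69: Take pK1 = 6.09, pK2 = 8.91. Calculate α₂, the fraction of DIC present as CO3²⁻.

α₂ = 1 / (1 + [H⁺]/K2 + [H⁺]²/(K1K2)) = 1 / (1 + 10^+1.22 + 10^-0.38)
   = 1 / (1 + 16.596 + 0.41687) = 1/18.013 = 0.05552

α₂ = 0.0555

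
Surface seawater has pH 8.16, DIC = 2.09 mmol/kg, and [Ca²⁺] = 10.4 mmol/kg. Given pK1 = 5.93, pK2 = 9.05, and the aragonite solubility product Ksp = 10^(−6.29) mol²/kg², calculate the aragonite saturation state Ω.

α₂ = 1 / (1 + [H⁺]/K2 + [H⁺]²/(K1K2)) = 1 / (1 + 10^+0.89 + 10^-1.34)
   = 1 / (1 + 7.7625 + 0.045709) = 1/8.8082 = 0.1135
[CO3²⁻] = α₂ × DIC = 0.1135 × 2.09 = 0.2373 mmol/kg
Ksp = 10^(−6.29) = 5.129×10^-7
Ω = [Ca²⁺][CO3²⁻]/Ksp = (10.4×10^-3)(2.373×10^-4) / 5.129×10^-7 = 4.81

Ω = 4.81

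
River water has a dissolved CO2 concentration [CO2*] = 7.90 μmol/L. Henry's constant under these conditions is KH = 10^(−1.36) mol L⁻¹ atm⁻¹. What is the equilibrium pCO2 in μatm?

pCO2 = 181 μatm

KH = 10^(−1.36) = 4.365×10^-2 mol L⁻¹ atm⁻¹
pCO2 = [CO2*]/KH = 7.90×10^-6 / 4.365×10^-2 = 1.81×10^-4 atm = 181 μatm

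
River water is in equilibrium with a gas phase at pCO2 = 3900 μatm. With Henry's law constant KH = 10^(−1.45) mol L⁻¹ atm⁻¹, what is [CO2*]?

[CO2*] = 138 μmol/L

KH = 10^(−1.45) = 3.548×10^-2 mol L⁻¹ atm⁻¹
[CO2*] = KH · pCO2 = 3.548×10^-2 × 3900×10^-6 atm = 1.38×10^-4 mol/L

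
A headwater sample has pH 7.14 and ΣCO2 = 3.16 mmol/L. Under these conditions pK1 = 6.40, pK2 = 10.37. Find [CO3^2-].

[CO3²⁻] = 1.57 μmol/L

α₂ = 1 / (1 + [H⁺]/K2 + [H⁺]²/(K1K2)) = 1 / (1 + 10^+3.23 + 10^+2.49)
   = 1 / (1 + 1698.2 + 309.03) = 1/2008.3 = 0.0004979
[CO3²⁻] = α₂ × DIC = 0.0004979 × 3.16 = 0.00157 mmol/L = 1.57 μmol/L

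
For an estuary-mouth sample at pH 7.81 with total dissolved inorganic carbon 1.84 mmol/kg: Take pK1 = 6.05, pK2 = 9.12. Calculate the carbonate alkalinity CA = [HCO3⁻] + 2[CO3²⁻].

CA = [HCO3⁻] + 2[CO3²⁻] = (α₁ + 2α₂)·DIC
At pH 7.81: [H⁺]/K1 = 10^-1.76 = 0.017378, K2/[H⁺] = 10^-1.31 = 0.048978
α₁ = 1/(1 + 0.017378 + 0.048978) = 1/1.0664 = 0.9378; α₂ = α₁·K2/[H⁺] = 0.04593
α₁ + 2α₂ = 1.0296
CA = 1.0296 × 1.84 = 1.89 mmol/kg

CA = 1.89 mmol/kg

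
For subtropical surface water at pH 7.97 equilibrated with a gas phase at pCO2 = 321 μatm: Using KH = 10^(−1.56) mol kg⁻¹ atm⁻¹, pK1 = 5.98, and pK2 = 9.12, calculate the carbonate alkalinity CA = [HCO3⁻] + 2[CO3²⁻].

[CO2*] = KH · pCO2 = 10^(−1.56) × 321×10^-6 = 8.841×10^-6 mol/kg
α₀ = 1/(1 + K1/[H⁺] + K1K2/[H⁺]²) = 1/(1 + 10^+1.99 + 10^+0.84) = 0.009466
DIC = [CO2*]/α₀ = 8.841×10^-6 / 0.009466 = 0.9340 mmol/kg
CA = (α₁ + 2α₂)·DIC = (0.9250 + 2×0.06549) × 0.9340 = 0.986 mmol/kg

CA = 0.986 mmol/kg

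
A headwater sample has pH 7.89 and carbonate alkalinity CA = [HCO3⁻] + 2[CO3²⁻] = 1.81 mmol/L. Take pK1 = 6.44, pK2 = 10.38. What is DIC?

CA = [HCO3⁻] + 2[CO3²⁻] = (α₁ + 2α₂)·DIC
At pH 7.89: [H⁺]/K1 = 10^-1.45 = 0.035481, K2/[H⁺] = 10^-2.49 = 0.0032359
α₁ = 1/(1 + 0.035481 + 0.0032359) = 1/1.0387 = 0.9627; α₂ = α₁·K2/[H⁺] = 0.003115
α₁ + 2α₂ = 0.9690
DIC = CA / (α₁ + 2α₂) = 1.81 / 0.9690 = 1.87 mmol/L

DIC = 1.87 mmol/L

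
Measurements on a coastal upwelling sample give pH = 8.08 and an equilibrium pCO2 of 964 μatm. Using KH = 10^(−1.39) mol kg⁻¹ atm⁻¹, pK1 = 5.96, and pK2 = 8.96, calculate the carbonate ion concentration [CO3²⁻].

[CO3²⁻] = 0.682 mmol/kg

[CO2*] = KH · pCO2 = 10^(−1.39) × 964×10^-6 = 3.927×10^-5 mol/kg
α₀ = 1/(1 + K1/[H⁺] + K1K2/[H⁺]²) = 1/(1 + 10^+2.12 + 10^+1.24) = 0.006658
DIC = [CO2*]/α₀ = 3.927×10^-5 / 0.006658 = 5.899 mmol/kg
[CO3²⁻] = α₂·DIC; α₂ = 0.1157, so [CO3²⁻] = 0.1157 × 5.899 = 0.682 mmol/kg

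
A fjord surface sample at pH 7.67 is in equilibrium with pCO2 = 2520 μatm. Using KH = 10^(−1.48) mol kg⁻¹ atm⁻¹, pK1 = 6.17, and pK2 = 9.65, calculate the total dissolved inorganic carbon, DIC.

[CO2*] = KH · pCO2 = 10^(−1.48) × 2520×10^-6 = 8.345×10^-5 mol/kg
α₀ = 1/(1 + K1/[H⁺] + K1K2/[H⁺]²) = 1/(1 + 10^+1.50 + 10^-0.48) = 0.03035
DIC = [CO2*]/α₀ = 8.345×10^-5 / 0.03035 = 2.75 mmol/kg

DIC = 2.75 mmol/kg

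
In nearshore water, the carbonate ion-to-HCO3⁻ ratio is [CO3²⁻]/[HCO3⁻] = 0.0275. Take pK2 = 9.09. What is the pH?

pH = 7.53

From K2 = [H⁺][CO3²⁻]/[HCO3⁻]:  pH = pK2 + log₁₀([CO3²⁻]/[HCO3⁻])
log₁₀(0.0275) = -1.561
pH = 9.09 + (-1.561) = 7.53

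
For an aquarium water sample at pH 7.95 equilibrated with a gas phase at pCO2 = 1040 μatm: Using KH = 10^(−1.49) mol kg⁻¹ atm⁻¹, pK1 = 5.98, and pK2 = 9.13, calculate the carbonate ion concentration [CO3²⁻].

[CO2*] = KH · pCO2 = 10^(−1.49) × 1040×10^-6 = 3.365×10^-5 mol/kg
α₀ = 1/(1 + K1/[H⁺] + K1K2/[H⁺]²) = 1/(1 + 10^+1.97 + 10^+0.79) = 0.009951
DIC = [CO2*]/α₀ = 3.365×10^-5 / 0.009951 = 3.382 mmol/kg
[CO3²⁻] = α₂·DIC; α₂ = 0.06136, so [CO3²⁻] = 0.06136 × 3.382 = 0.208 mmol/kg

[CO3²⁻] = 0.208 mmol/kg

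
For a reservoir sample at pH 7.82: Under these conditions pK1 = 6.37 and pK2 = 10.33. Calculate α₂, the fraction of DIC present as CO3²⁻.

α₂ = 0.00298

α₂ = 1 / (1 + [H⁺]/K2 + [H⁺]²/(K1K2)) = 1 / (1 + 10^+2.51 + 10^+1.06)
   = 1 / (1 + 323.59 + 11.482) = 1/336.08 = 0.002976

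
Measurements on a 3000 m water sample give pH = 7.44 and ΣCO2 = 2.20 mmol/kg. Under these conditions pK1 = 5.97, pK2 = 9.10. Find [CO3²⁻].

α₂ = 1 / (1 + [H⁺]/K2 + [H⁺]²/(K1K2)) = 1 / (1 + 10^+1.66 + 10^+0.19)
   = 1 / (1 + 45.709 + 1.5488) = 1/48.258 = 0.02072
[CO3²⁻] = α₂ × DIC = 0.02072 × 2.20 = 0.0456 mmol/kg

[CO3²⁻] = 0.0456 mmol/kg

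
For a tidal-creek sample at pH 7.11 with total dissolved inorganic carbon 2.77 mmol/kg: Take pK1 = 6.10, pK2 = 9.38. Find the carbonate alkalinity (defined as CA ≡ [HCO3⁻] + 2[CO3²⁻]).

CA = 2.54 mmol/kg

CA = [HCO3⁻] + 2[CO3²⁻] = (α₁ + 2α₂)·DIC
At pH 7.11: [H⁺]/K1 = 10^-1.01 = 0.097724, K2/[H⁺] = 10^-2.27 = 0.0053703
α₁ = 1/(1 + 0.097724 + 0.0053703) = 1/1.1031 = 0.9065; α₂ = α₁·K2/[H⁺] = 0.004868
α₁ + 2α₂ = 0.9163
CA = 0.9163 × 2.77 = 2.54 mmol/kg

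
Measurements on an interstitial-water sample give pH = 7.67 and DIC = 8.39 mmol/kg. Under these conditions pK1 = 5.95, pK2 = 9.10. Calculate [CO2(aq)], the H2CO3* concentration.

[CO2*] = 0.151 mmol/kg

α₀ = 1 / (1 + K1/[H⁺] + K1K2/[H⁺]²) = 1 / (1 + 10^+1.72 + 10^+0.29)
   = 1 / (1 + 52.481 + 1.9498) = 1/55.431 = 0.01804
[CO2*] = α₀ × DIC = 0.01804 × 8.39 = 0.151 mmol/kg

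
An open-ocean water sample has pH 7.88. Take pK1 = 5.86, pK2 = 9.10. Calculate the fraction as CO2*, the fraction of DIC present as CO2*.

α₀ = 0.00893

α₀ = 1 / (1 + K1/[H⁺] + K1K2/[H⁺]²) = 1 / (1 + 10^+2.02 + 10^+0.80)
   = 1 / (1 + 104.71 + 6.3096) = 1/112.02 = 0.008927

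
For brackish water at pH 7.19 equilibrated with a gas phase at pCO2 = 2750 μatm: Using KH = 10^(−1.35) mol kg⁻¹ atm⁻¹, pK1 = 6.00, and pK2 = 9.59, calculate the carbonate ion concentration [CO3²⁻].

[CO2*] = KH · pCO2 = 10^(−1.35) × 2750×10^-6 = 1.228×10^-4 mol/kg
α₀ = 1/(1 + K1/[H⁺] + K1K2/[H⁺]²) = 1/(1 + 10^+1.19 + 10^-1.21) = 0.06042
DIC = [CO2*]/α₀ = 1.228×10^-4 / 0.06042 = 2.033 mmol/kg
[CO3²⁻] = α₂·DIC; α₂ = 0.003726, so [CO3²⁻] = 0.003726 × 2.033 = 0.00757 mmol/kg = 7.57 μmol/kg

[CO3²⁻] = 7.57 μmol/kg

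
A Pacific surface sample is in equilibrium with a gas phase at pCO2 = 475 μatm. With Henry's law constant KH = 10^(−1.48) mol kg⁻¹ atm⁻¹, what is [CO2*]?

KH = 10^(−1.48) = 3.311×10^-2 mol kg⁻¹ atm⁻¹
[CO2*] = KH · pCO2 = 3.311×10^-2 × 475×10^-6 atm = 1.57×10^-5 mol/kg

[CO2*] = 15.7 μmol/kg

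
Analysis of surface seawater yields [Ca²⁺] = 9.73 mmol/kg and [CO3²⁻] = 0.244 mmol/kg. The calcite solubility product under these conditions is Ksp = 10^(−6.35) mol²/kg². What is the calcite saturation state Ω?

Ksp = 10^(−6.35) = 4.467×10^-7
Ω = [Ca²⁺][CO3²⁻]/Ksp = (9.73×10^-3)(0.244×10^-3) / 4.467×10^-7 = 5.31

Ω = 5.31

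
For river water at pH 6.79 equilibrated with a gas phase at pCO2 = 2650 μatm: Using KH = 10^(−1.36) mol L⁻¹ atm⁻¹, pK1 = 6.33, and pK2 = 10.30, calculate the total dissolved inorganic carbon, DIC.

DIC = 0.449 mmol/L

[CO2*] = KH · pCO2 = 10^(−1.36) × 2650×10^-6 = 1.157×10^-4 mol/L
α₀ = 1/(1 + K1/[H⁺] + K1K2/[H⁺]²) = 1/(1 + 10^+0.46 + 10^-3.05) = 0.2574
DIC = [CO2*]/α₀ = 1.157×10^-4 / 0.2574 = 0.449 mmol/L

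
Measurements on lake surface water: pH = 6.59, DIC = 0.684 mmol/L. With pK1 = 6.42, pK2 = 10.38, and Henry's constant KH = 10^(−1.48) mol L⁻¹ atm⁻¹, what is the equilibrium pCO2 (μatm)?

pCO2 = 8330 μatm

α₀ = 1 / (1 + K1/[H⁺] + K1K2/[H⁺]²) = 1 / (1 + 10^+0.17 + 10^-3.62)
   = 1 / (1 + 1.4791 + 0.00023988) = 1/2.4793 = 0.4033
[CO2*] = α₀ × DIC = 0.4033 × 0.684 = 0.2759 mmol/L
pCO2 = [CO2*]/KH = 2.759×10^-4 / 3.311×10^-2 = 8330 μatm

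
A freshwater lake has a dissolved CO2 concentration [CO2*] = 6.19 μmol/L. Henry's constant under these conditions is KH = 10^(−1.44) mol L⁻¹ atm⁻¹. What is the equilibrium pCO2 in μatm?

pCO2 = 170 μatm

KH = 10^(−1.44) = 3.631×10^-2 mol L⁻¹ atm⁻¹
pCO2 = [CO2*]/KH = 6.19×10^-6 / 3.631×10^-2 = 1.70×10^-4 atm = 170 μatm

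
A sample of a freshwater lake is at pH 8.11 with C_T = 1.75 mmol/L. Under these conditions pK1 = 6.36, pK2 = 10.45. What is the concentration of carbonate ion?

[CO3²⁻] = 7.82 μmol/L

α₂ = 1 / (1 + [H⁺]/K2 + [H⁺]²/(K1K2)) = 1 / (1 + 10^+2.34 + 10^+0.59)
   = 1 / (1 + 218.78 + 3.8905) = 1/223.67 = 0.004471
[CO3²⁻] = α₂ × DIC = 0.004471 × 1.75 = 0.00782 mmol/L = 7.82 μmol/L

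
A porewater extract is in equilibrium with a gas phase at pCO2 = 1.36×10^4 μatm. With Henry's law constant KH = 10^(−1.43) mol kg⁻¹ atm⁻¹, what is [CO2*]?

KH = 10^(−1.43) = 3.715×10^-2 mol kg⁻¹ atm⁻¹
[CO2*] = KH · pCO2 = 3.715×10^-2 × 1.36×10^4×10^-6 atm = 5.05×10^-4 mol/kg

[CO2*] = 505 μmol/kg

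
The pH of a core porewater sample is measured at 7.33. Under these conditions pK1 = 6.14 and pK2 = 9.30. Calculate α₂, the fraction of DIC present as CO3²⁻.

α₂ = 1 / (1 + [H⁺]/K2 + [H⁺]²/(K1K2)) = 1 / (1 + 10^+1.97 + 10^+0.78)
   = 1 / (1 + 93.325 + 6.0256) = 1/100.35 = 0.009965

α₂ = 0.00997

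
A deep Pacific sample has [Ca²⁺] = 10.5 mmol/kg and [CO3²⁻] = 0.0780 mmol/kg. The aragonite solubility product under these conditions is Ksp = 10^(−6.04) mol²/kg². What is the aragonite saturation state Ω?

Ω = 0.898

Ksp = 10^(−6.04) = 9.120×10^-7
Ω = [Ca²⁺][CO3²⁻]/Ksp = (10.5×10^-3)(0.0780×10^-3) / 9.120×10^-7 = 0.898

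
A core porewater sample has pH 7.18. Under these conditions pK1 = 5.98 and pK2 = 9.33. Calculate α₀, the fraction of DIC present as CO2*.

α₀ = 1 / (1 + K1/[H⁺] + K1K2/[H⁺]²) = 1 / (1 + 10^+1.20 + 10^-0.95)
   = 1 / (1 + 15.849 + 0.11220) = 1/16.961 = 0.05896

α₀ = 0.0590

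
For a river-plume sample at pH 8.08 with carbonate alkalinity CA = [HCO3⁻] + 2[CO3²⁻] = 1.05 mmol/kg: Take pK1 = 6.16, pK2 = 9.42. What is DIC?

DIC = 1.02 mmol/kg

CA = [HCO3⁻] + 2[CO3²⁻] = (α₁ + 2α₂)·DIC
At pH 8.08: [H⁺]/K1 = 10^-1.92 = 0.012023, K2/[H⁺] = 10^-1.34 = 0.045709
α₁ = 1/(1 + 0.012023 + 0.045709) = 1/1.0577 = 0.9454; α₂ = α₁·K2/[H⁺] = 0.04321
α₁ + 2α₂ = 1.0318
DIC = CA / (α₁ + 2α₂) = 1.05 / 1.0318 = 1.02 mmol/kg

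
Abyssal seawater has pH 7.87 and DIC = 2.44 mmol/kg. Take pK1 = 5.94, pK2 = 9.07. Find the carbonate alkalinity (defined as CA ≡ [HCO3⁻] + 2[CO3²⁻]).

CA = 2.56 mmol/kg

CA = [HCO3⁻] + 2[CO3²⁻] = (α₁ + 2α₂)·DIC
At pH 7.87: [H⁺]/K1 = 10^-1.93 = 0.011749, K2/[H⁺] = 10^-1.20 = 0.063096
α₁ = 1/(1 + 0.011749 + 0.063096) = 1/1.0748 = 0.9304; α₂ = α₁·K2/[H⁺] = 0.05870
α₁ + 2α₂ = 1.0478
CA = 1.0478 × 2.44 = 2.56 mmol/kg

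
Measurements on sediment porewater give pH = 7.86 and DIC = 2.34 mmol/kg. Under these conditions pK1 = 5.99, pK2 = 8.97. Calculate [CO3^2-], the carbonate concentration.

α₂ = 1 / (1 + [H⁺]/K2 + [H⁺]²/(K1K2)) = 1 / (1 + 10^+1.11 + 10^-0.76)
   = 1 / (1 + 12.882 + 0.17378) = 1/14.056 = 0.07114
[CO3²⁻] = α₂ × DIC = 0.07114 × 2.34 = 0.166 mmol/kg

[CO3²⁻] = 0.166 mmol/kg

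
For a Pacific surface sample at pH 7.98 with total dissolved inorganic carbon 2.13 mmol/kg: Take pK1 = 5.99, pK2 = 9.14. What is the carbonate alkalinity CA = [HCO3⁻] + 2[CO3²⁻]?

CA = 2.25 mmol/kg

CA = [HCO3⁻] + 2[CO3²⁻] = (α₁ + 2α₂)·DIC
At pH 7.98: [H⁺]/K1 = 10^-1.99 = 0.010233, K2/[H⁺] = 10^-1.16 = 0.069183
α₁ = 1/(1 + 0.010233 + 0.069183) = 1/1.0794 = 0.9264; α₂ = α₁·K2/[H⁺] = 0.06409
α₁ + 2α₂ = 1.0546
CA = 1.0546 × 2.13 = 2.25 mmol/kg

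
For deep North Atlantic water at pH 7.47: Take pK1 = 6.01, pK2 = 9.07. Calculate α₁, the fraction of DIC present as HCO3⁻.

α₁ = 1 / (1 + [H⁺]/K1 + K2/[H⁺]) = 1 / (1 + 10^-1.46 + 10^-1.60)
   = 1 / (1 + 0.034674 + 0.025119) = 1/1.0598 = 0.9436

α₁ = 0.944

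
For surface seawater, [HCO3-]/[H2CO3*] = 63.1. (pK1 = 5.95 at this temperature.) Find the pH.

pH = 7.75

From K1 = [H⁺][HCO3-]/[H2CO3*]:  pH = pK1 + log₁₀([HCO3-]/[H2CO3*])
log₁₀(63.1) = +1.800
pH = 5.95 + (+1.800) = 7.75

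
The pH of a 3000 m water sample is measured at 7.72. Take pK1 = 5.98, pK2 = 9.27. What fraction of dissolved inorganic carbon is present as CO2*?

α₀ = 0.0174

α₀ = 1 / (1 + K1/[H⁺] + K1K2/[H⁺]²) = 1 / (1 + 10^+1.74 + 10^+0.19)
   = 1 / (1 + 54.954 + 1.5488) = 1/57.503 = 0.01739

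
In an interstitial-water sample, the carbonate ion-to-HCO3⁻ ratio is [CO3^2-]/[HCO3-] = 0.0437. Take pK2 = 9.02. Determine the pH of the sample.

pH = 7.66

From K2 = [H⁺][CO3^2-]/[HCO3-]:  pH = pK2 + log₁₀([CO3^2-]/[HCO3-])
log₁₀(0.0437) = -1.360
pH = 9.02 + (-1.360) = 7.66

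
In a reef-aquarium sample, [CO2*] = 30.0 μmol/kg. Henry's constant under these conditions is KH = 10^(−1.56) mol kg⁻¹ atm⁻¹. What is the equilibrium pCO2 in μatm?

KH = 10^(−1.56) = 2.754×10^-2 mol kg⁻¹ atm⁻¹
pCO2 = [CO2*]/KH = 30.0×10^-6 / 2.754×10^-2 = 1.09×10^-3 atm = 1090 μatm

pCO2 = 1090 μatm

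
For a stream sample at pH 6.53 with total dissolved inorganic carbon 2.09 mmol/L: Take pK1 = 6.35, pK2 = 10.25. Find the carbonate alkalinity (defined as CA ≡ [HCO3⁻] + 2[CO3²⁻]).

CA = 1.26 mmol/L

CA = [HCO3⁻] + 2[CO3²⁻] = (α₁ + 2α₂)·DIC
At pH 6.53: [H⁺]/K1 = 10^-0.18 = 0.66069, K2/[H⁺] = 10^-3.72 = 0.00019055
α₁ = 1/(1 + 0.66069 + 0.00019055) = 1/1.6609 = 0.6021; α₂ = α₁·K2/[H⁺] = 0.0001147
α₁ + 2α₂ = 0.6023
CA = 0.6023 × 2.09 = 1.26 mmol/L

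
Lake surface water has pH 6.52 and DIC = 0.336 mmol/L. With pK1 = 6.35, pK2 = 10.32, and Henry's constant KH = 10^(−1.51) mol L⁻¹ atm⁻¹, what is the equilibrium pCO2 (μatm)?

α₀ = 1 / (1 + K1/[H⁺] + K1K2/[H⁺]²) = 1 / (1 + 10^+0.17 + 10^-3.63)
   = 1 / (1 + 1.4791 + 0.00023442) = 1/2.4793 = 0.4033
[CO2*] = α₀ × DIC = 0.4033 × 0.336 = 0.1355 mmol/L
pCO2 = [CO2*]/KH = 1.355×10^-4 / 3.090×10^-2 = 4390 μatm

pCO2 = 4390 μatm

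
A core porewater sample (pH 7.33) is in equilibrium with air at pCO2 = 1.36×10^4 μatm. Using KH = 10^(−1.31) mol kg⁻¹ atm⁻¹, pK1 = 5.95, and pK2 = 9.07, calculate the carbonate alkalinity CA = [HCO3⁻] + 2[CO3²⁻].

[CO2*] = KH · pCO2 = 10^(−1.31) × 1.36×10^4×10^-6 = 6.661×10^-4 mol/kg
α₀ = 1/(1 + K1/[H⁺] + K1K2/[H⁺]²) = 1/(1 + 10^+1.38 + 10^-0.36) = 0.03933
DIC = [CO2*]/α₀ = 6.661×10^-4 / 0.03933 = 16.94 mmol/kg
CA = (α₁ + 2α₂)·DIC = (0.9435 + 2×0.01717) × 16.94 = 16.6 mmol/kg

CA = 16.6 mmol/kg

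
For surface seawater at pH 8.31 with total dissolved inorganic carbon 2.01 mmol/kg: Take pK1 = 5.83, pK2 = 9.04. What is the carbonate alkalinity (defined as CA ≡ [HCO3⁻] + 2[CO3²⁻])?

CA = [HCO3⁻] + 2[CO3²⁻] = (α₁ + 2α₂)·DIC
At pH 8.31: [H⁺]/K1 = 10^-2.48 = 0.0033113, K2/[H⁺] = 10^-0.73 = 0.18621
α₁ = 1/(1 + 0.0033113 + 0.18621) = 1/1.1895 = 0.8407; α₂ = α₁·K2/[H⁺] = 0.1565
α₁ + 2α₂ = 1.1538
CA = 1.1538 × 2.01 = 2.32 mmol/kg

CA = 2.32 mmol/kg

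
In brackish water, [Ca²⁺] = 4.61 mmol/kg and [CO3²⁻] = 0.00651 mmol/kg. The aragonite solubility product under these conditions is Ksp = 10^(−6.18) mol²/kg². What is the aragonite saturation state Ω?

Ω = 0.0454

Ksp = 10^(−6.18) = 6.607×10^-7
Ω = [Ca²⁺][CO3²⁻]/Ksp = (4.61×10^-3)(0.00651×10^-3) / 6.607×10^-7 = 0.0454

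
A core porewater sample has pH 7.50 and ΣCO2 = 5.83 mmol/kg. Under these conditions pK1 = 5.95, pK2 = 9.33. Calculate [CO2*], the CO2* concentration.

[CO2*] = 0.158 mmol/kg

α₀ = 1 / (1 + K1/[H⁺] + K1K2/[H⁺]²) = 1 / (1 + 10^+1.55 + 10^-0.28)
   = 1 / (1 + 35.481 + 0.52481) = 1/37.006 = 0.02702
[CO2*] = α₀ × DIC = 0.02702 × 5.83 = 0.158 mmol/kg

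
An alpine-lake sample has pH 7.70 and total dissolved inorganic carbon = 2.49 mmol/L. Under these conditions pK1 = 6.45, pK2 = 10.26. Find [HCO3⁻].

[HCO3⁻] = 2.35 mmol/L

α₁ = 1 / (1 + [H⁺]/K1 + K2/[H⁺]) = 1 / (1 + 10^-1.25 + 10^-2.56)
   = 1 / (1 + 0.056234 + 0.0027542) = 1/1.0590 = 0.9443
[HCO3⁻] = α₁ × DIC = 0.9443 × 2.49 = 2.35 mmol/L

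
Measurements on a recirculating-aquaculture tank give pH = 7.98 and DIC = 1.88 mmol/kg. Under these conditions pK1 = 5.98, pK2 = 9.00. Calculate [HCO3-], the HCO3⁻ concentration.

[HCO3⁻] = 1.70 mmol/kg

α₁ = 1 / (1 + [H⁺]/K1 + K2/[H⁺]) = 1 / (1 + 10^-2.00 + 10^-1.02)
   = 1 / (1 + 0.010000 + 0.095499) = 1/1.1055 = 0.9046
[HCO3⁻] = α₁ × DIC = 0.9046 × 1.88 = 1.70 mmol/kg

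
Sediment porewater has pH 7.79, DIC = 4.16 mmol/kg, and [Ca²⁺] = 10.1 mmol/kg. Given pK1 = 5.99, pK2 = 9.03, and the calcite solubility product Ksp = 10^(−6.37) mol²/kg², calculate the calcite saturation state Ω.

α₂ = 1 / (1 + [H⁺]/K2 + [H⁺]²/(K1K2)) = 1 / (1 + 10^+1.24 + 10^-0.56)
   = 1 / (1 + 17.378 + 0.27542) = 1/18.653 = 0.05361
[CO3²⁻] = α₂ × DIC = 0.05361 × 4.16 = 0.2230 mmol/kg
Ksp = 10^(−6.37) = 4.266×10^-7
Ω = [Ca²⁺][CO3²⁻]/Ksp = (10.1×10^-3)(2.230×10^-4) / 4.266×10^-7 = 5.28

Ω = 5.28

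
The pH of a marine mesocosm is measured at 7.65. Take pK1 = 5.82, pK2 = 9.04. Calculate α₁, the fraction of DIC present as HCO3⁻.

α₁ = 1 / (1 + [H⁺]/K1 + K2/[H⁺]) = 1 / (1 + 10^-1.83 + 10^-1.39)
   = 1 / (1 + 0.014791 + 0.040738) = 1/1.0555 = 0.9474

α₁ = 0.947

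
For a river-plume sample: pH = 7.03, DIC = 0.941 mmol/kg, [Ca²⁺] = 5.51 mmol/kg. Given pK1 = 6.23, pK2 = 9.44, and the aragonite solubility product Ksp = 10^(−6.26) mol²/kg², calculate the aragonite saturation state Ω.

Ω = 0.0316

α₂ = 1 / (1 + [H⁺]/K2 + [H⁺]²/(K1K2)) = 1 / (1 + 10^+2.41 + 10^+1.61)
   = 1 / (1 + 257.04 + 40.738) = 1/298.78 = 0.003347
[CO3²⁻] = α₂ × DIC = 0.003347 × 0.941 = 0.003149 mmol/kg = 3.149 μmol/kg
Ksp = 10^(−6.26) = 5.495×10^-7
Ω = [Ca²⁺][CO3²⁻]/Ksp = (5.51×10^-3)(3.149×10^-6) / 5.495×10^-7 = 0.0316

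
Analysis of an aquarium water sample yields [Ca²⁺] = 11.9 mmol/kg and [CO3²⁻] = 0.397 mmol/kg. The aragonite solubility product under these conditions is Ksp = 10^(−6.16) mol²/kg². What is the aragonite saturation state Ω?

Ksp = 10^(−6.16) = 6.918×10^-7
Ω = [Ca²⁺][CO3²⁻]/Ksp = (11.9×10^-3)(0.397×10^-3) / 6.918×10^-7 = 6.83

Ω = 6.83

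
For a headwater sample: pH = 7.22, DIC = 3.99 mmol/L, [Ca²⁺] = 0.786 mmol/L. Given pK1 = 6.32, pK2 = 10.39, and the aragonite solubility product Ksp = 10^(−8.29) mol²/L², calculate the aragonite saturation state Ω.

Ω = 0.367

α₂ = 1 / (1 + [H⁺]/K2 + [H⁺]²/(K1K2)) = 1 / (1 + 10^+3.17 + 10^+2.27)
   = 1 / (1 + 1479.1 + 186.21) = 1/1666.3 = 0.0006001
[CO3²⁻] = α₂ × DIC = 0.0006001 × 3.99 = 0.002395 mmol/L = 2.395 μmol/L
Ksp = 10^(−8.29) = 5.129×10^-9
Ω = [Ca²⁺][CO3²⁻]/Ksp = (0.786×10^-3)(2.395×10^-6) / 5.129×10^-9 = 0.367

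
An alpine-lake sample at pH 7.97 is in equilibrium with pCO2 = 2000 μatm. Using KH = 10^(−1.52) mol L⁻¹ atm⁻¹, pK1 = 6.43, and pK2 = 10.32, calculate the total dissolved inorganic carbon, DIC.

DIC = 2.16 mmol/L

[CO2*] = KH · pCO2 = 10^(−1.52) × 2000×10^-6 = 6.040×10^-5 mol/L
α₀ = 1/(1 + K1/[H⁺] + K1K2/[H⁺]²) = 1/(1 + 10^+1.54 + 10^-0.81) = 0.02791
DIC = [CO2*]/α₀ = 6.040×10^-5 / 0.02791 = 2.16 mmol/L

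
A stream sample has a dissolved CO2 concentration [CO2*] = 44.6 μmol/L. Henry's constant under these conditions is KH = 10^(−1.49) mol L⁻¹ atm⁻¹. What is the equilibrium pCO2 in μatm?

KH = 10^(−1.49) = 3.236×10^-2 mol L⁻¹ atm⁻¹
pCO2 = [CO2*]/KH = 44.6×10^-6 / 3.236×10^-2 = 1.38×10^-3 atm = 1380 μatm

pCO2 = 1380 μatm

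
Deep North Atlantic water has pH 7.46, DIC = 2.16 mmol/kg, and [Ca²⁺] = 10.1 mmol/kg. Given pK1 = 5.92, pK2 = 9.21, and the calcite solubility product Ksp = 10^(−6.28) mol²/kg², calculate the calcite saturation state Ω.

Ω = 0.706

α₂ = 1 / (1 + [H⁺]/K2 + [H⁺]²/(K1K2)) = 1 / (1 + 10^+1.75 + 10^+0.21)
   = 1 / (1 + 56.234 + 1.6218) = 1/58.856 = 0.01699
[CO3²⁻] = α₂ × DIC = 0.01699 × 2.16 = 0.03670 mmol/kg
Ksp = 10^(−6.28) = 5.248×10^-7
Ω = [Ca²⁺][CO3²⁻]/Ksp = (10.1×10^-3)(3.670×10^-5) / 5.248×10^-7 = 0.706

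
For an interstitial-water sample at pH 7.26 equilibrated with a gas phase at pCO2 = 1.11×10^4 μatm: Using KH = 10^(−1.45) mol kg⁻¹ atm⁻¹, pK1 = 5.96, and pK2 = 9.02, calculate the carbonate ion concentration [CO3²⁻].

[CO3²⁻] = 0.137 mmol/kg

[CO2*] = KH · pCO2 = 10^(−1.45) × 1.11×10^4×10^-6 = 3.938×10^-4 mol/kg
α₀ = 1/(1 + K1/[H⁺] + K1K2/[H⁺]²) = 1/(1 + 10^+1.30 + 10^-0.46) = 0.04695
DIC = [CO2*]/α₀ = 3.938×10^-4 / 0.04695 = 8.389 mmol/kg
[CO3²⁻] = α₂·DIC; α₂ = 0.01628, so [CO3²⁻] = 0.01628 × 8.389 = 0.137 mmol/kg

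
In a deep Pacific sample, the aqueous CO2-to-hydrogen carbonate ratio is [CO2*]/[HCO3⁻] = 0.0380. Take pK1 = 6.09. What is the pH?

pH = 7.51

From K1 = [H⁺][HCO3⁻]/[CO2*]:  pH = pK1 − log₁₀([CO2*]/[HCO3⁻])
log₁₀(0.0380) = -1.420
pH = 6.09 − (-1.420) = 7.51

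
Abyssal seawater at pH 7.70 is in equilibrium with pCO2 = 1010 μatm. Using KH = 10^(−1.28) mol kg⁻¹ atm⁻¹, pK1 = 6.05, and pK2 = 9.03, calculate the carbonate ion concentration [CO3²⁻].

[CO2*] = KH · pCO2 = 10^(−1.28) × 1010×10^-6 = 5.301×10^-5 mol/kg
α₀ = 1/(1 + K1/[H⁺] + K1K2/[H⁺]²) = 1/(1 + 10^+1.65 + 10^+0.32) = 0.02094
DIC = [CO2*]/α₀ = 5.301×10^-5 / 0.02094 = 2.531 mmol/kg
[CO3²⁻] = α₂·DIC; α₂ = 0.04375, so [CO3²⁻] = 0.04375 × 2.531 = 0.111 mmol/kg

[CO3²⁻] = 0.111 mmol/kg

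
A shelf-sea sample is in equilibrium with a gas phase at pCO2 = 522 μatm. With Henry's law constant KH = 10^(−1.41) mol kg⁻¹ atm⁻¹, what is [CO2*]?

[CO2*] = 20.3 μmol/kg

KH = 10^(−1.41) = 3.890×10^-2 mol kg⁻¹ atm⁻¹
[CO2*] = KH · pCO2 = 3.890×10^-2 × 522×10^-6 atm = 2.03×10^-5 mol/kg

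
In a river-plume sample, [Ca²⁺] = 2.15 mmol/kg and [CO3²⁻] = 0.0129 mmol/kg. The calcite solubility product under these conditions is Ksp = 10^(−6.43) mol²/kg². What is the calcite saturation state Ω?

Ω = 0.0746

Ksp = 10^(−6.43) = 3.715×10^-7
Ω = [Ca²⁺][CO3²⁻]/Ksp = (2.15×10^-3)(0.0129×10^-3) / 3.715×10^-7 = 0.0746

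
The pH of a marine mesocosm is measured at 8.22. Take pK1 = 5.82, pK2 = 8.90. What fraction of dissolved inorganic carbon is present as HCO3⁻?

α₁ = 0.824

α₁ = 1 / (1 + [H⁺]/K1 + K2/[H⁺]) = 1 / (1 + 10^-2.40 + 10^-0.68)
   = 1 / (1 + 0.0039811 + 0.20893) = 1/1.2129 = 0.8245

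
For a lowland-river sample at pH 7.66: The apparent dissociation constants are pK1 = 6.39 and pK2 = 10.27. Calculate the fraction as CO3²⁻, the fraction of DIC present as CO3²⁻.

α₂ = 1 / (1 + [H⁺]/K2 + [H⁺]²/(K1K2)) = 1 / (1 + 10^+2.61 + 10^+1.34)
   = 1 / (1 + 407.38 + 21.878) = 1/430.26 = 0.002324

α₂ = 0.00232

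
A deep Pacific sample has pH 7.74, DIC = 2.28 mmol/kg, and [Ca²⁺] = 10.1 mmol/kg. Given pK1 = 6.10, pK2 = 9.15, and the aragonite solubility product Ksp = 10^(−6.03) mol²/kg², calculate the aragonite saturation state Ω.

α₂ = 1 / (1 + [H⁺]/K2 + [H⁺]²/(K1K2)) = 1 / (1 + 10^+1.41 + 10^-0.23)
   = 1 / (1 + 25.704 + 0.58884) = 1/27.293 = 0.03664
[CO3²⁻] = α₂ × DIC = 0.03664 × 2.28 = 0.08354 mmol/kg
Ksp = 10^(−6.03) = 9.333×10^-7
Ω = [Ca²⁺][CO3²⁻]/Ksp = (10.1×10^-3)(8.354×10^-5) / 9.333×10^-7 = 0.904

Ω = 0.904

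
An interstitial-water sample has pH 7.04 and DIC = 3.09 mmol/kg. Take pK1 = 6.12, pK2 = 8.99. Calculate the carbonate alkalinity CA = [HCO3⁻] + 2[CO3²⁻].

CA = 2.79 mmol/kg

CA = [HCO3⁻] + 2[CO3²⁻] = (α₁ + 2α₂)·DIC
At pH 7.04: [H⁺]/K1 = 10^-0.92 = 0.12023, K2/[H⁺] = 10^-1.95 = 0.011220
α₁ = 1/(1 + 0.12023 + 0.011220) = 1/1.1314 = 0.8838; α₂ = α₁·K2/[H⁺] = 0.009917
α₁ + 2α₂ = 0.9037
CA = 0.9037 × 3.09 = 2.79 mmol/kg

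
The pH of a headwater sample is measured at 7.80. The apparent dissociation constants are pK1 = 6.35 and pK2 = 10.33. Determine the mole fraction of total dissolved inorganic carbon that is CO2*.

α₀ = 0.0342

α₀ = 1 / (1 + K1/[H⁺] + K1K2/[H⁺]²) = 1 / (1 + 10^+1.45 + 10^-1.08)
   = 1 / (1 + 28.184 + 0.083176) = 1/29.267 = 0.03417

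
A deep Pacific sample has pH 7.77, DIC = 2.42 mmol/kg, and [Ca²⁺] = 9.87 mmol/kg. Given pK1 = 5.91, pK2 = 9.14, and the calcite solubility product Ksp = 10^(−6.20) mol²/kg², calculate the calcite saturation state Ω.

α₂ = 1 / (1 + [H⁺]/K2 + [H⁺]²/(K1K2)) = 1 / (1 + 10^+1.37 + 10^-0.49)
   = 1 / (1 + 23.442 + 0.32359) = 1/24.766 = 0.04038
[CO3²⁻] = α₂ × DIC = 0.04038 × 2.42 = 0.09772 mmol/kg
Ksp = 10^(−6.20) = 6.310×10^-7
Ω = [Ca²⁺][CO3²⁻]/Ksp = (9.87×10^-3)(9.772×10^-5) / 6.310×10^-7 = 1.53

Ω = 1.53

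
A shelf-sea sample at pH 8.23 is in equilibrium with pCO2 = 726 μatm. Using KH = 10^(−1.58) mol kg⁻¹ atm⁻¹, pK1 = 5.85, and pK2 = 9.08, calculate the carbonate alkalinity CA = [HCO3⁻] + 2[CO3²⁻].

[CO2*] = KH · pCO2 = 10^(−1.58) × 726×10^-6 = 1.910×10^-5 mol/kg
α₀ = 1/(1 + K1/[H⁺] + K1K2/[H⁺]²) = 1/(1 + 10^+2.38 + 10^+1.53) = 0.003639
DIC = [CO2*]/α₀ = 1.910×10^-5 / 0.003639 = 5.247 mmol/kg
CA = (α₁ + 2α₂)·DIC = (0.8730 + 2×0.1233) × 5.247 = 5.87 mmol/kg

CA = 5.87 mmol/kg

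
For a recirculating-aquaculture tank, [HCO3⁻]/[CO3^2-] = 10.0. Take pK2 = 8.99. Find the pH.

pH = 7.99

From K2 = [H⁺][CO3^2-]/[HCO3⁻]:  pH = pK2 − log₁₀([HCO3⁻]/[CO3^2-])
log₁₀(10.0) = +1.000
pH = 8.99 − (+1.000) = 7.99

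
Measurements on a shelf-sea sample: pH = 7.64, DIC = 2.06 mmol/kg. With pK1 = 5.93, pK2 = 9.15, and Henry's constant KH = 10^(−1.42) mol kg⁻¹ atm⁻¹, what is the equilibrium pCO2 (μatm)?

pCO2 = 1010 μatm

α₀ = 1 / (1 + K1/[H⁺] + K1K2/[H⁺]²) = 1 / (1 + 10^+1.71 + 10^+0.20)
   = 1 / (1 + 51.286 + 1.5849) = 1/53.871 = 0.01856
[CO2*] = α₀ × DIC = 0.01856 × 2.06 = 0.03824 mmol/kg
pCO2 = [CO2*]/KH = 3.824×10^-5 / 3.802×10^-2 = 1010 μatm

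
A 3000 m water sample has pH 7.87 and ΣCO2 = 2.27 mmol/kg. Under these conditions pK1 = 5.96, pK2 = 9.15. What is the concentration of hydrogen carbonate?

[HCO3⁻] = 2.13 mmol/kg

α₁ = 1 / (1 + [H⁺]/K1 + K2/[H⁺]) = 1 / (1 + 10^-1.91 + 10^-1.28)
   = 1 / (1 + 0.012303 + 0.052481) = 1/1.0648 = 0.9392
[HCO3⁻] = α₁ × DIC = 0.9392 × 2.27 = 2.13 mmol/kg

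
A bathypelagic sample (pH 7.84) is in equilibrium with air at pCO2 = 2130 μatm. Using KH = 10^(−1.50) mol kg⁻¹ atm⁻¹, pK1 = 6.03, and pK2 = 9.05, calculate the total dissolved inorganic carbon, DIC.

[CO2*] = KH · pCO2 = 10^(−1.50) × 2130×10^-6 = 6.736×10^-5 mol/kg
α₀ = 1/(1 + K1/[H⁺] + K1K2/[H⁺]²) = 1/(1 + 10^+1.81 + 10^+0.60) = 0.01438
DIC = [CO2*]/α₀ = 6.736×10^-5 / 0.01438 = 4.68 mmol/kg

DIC = 4.68 mmol/kg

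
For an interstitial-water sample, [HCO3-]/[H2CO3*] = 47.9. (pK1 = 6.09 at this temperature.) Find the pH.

From K1 = [H⁺][HCO3-]/[H2CO3*]:  pH = pK1 + log₁₀([HCO3-]/[H2CO3*])
log₁₀(47.9) = +1.680
pH = 6.09 + (+1.680) = 7.77

pH = 7.77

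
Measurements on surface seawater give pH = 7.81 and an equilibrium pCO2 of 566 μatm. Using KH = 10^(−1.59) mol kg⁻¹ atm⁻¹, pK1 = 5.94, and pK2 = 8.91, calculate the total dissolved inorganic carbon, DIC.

[CO2*] = KH · pCO2 = 10^(−1.59) × 566×10^-6 = 1.455×10^-5 mol/kg
α₀ = 1/(1 + K1/[H⁺] + K1K2/[H⁺]²) = 1/(1 + 10^+1.87 + 10^+0.77) = 0.01234
DIC = [CO2*]/α₀ = 1.455×10^-5 / 0.01234 = 1.18 mmol/kg

DIC = 1.18 mmol/kg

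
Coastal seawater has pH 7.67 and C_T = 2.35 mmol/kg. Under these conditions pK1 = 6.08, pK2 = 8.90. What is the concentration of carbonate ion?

[CO3²⁻] = 0.128 mmol/kg

α₂ = 1 / (1 + [H⁺]/K2 + [H⁺]²/(K1K2)) = 1 / (1 + 10^+1.23 + 10^-0.36)
   = 1 / (1 + 16.982 + 0.43652) = 1/18.419 = 0.05429
[CO3²⁻] = α₂ × DIC = 0.05429 × 2.35 = 0.128 mmol/kg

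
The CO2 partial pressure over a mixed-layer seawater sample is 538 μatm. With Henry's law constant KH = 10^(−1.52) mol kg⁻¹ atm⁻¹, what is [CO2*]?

KH = 10^(−1.52) = 3.020×10^-2 mol kg⁻¹ atm⁻¹
[CO2*] = KH · pCO2 = 3.020×10^-2 × 538×10^-6 atm = 1.62×10^-5 mol/kg

[CO2*] = 16.2 μmol/kg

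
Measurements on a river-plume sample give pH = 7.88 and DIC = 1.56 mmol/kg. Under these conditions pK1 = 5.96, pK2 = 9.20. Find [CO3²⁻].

α₂ = 1 / (1 + [H⁺]/K2 + [H⁺]²/(K1K2)) = 1 / (1 + 10^+1.32 + 10^-0.60)
   = 1 / (1 + 20.893 + 0.25119) = 1/22.144 = 0.04516
[CO3²⁻] = α₂ × DIC = 0.04516 × 1.56 = 0.0704 mmol/kg

[CO3²⁻] = 0.0704 mmol/kg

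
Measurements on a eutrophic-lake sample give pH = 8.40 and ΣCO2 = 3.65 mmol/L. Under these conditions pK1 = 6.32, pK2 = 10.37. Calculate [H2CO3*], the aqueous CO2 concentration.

α₀ = 1 / (1 + K1/[H⁺] + K1K2/[H⁺]²) = 1 / (1 + 10^+2.08 + 10^+0.11)
   = 1 / (1 + 120.23 + 1.2882) = 1/122.51 = 0.008162
[CO2*] = α₀ × DIC = 0.008162 × 3.65 = 0.0298 mmol/L

[CO2*] = 0.0298 mmol/L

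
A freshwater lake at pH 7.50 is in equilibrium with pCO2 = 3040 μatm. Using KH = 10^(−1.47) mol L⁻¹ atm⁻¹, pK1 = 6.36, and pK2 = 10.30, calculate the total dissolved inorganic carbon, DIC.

DIC = 1.53 mmol/L

[CO2*] = KH · pCO2 = 10^(−1.47) × 3040×10^-6 = 1.030×10^-4 mol/L
α₀ = 1/(1 + K1/[H⁺] + K1K2/[H⁺]²) = 1/(1 + 10^+1.14 + 10^-1.66) = 0.06745
DIC = [CO2*]/α₀ = 1.030×10^-4 / 0.06745 = 1.53 mmol/L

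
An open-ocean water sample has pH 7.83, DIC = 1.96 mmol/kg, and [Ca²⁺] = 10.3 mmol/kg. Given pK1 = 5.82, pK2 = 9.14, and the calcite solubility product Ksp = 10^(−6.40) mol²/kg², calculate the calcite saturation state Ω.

Ω = 2.35

α₂ = 1 / (1 + [H⁺]/K2 + [H⁺]²/(K1K2)) = 1 / (1 + 10^+1.31 + 10^-0.70)
   = 1 / (1 + 20.417 + 0.19953) = 1/21.617 = 0.04626
[CO3²⁻] = α₂ × DIC = 0.04626 × 1.96 = 0.09067 mmol/kg
Ksp = 10^(−6.40) = 3.981×10^-7
Ω = [Ca²⁺][CO3²⁻]/Ksp = (10.3×10^-3)(9.067×10^-5) / 3.981×10^-7 = 2.35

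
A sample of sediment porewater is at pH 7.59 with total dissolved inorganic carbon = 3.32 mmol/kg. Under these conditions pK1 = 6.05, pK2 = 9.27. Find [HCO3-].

[HCO3⁻] = 3.16 mmol/kg

α₁ = 1 / (1 + [H⁺]/K1 + K2/[H⁺]) = 1 / (1 + 10^-1.54 + 10^-1.68)
   = 1 / (1 + 0.028840 + 0.020893) = 1/1.0497 = 0.9526
[HCO3⁻] = α₁ × DIC = 0.9526 × 3.32 = 3.16 mmol/kg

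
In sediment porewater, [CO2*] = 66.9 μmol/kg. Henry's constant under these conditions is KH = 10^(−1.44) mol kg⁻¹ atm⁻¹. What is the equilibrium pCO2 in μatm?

pCO2 = 1840 μatm

KH = 10^(−1.44) = 3.631×10^-2 mol kg⁻¹ atm⁻¹
pCO2 = [CO2*]/KH = 66.9×10^-6 / 3.631×10^-2 = 1.84×10^-3 atm = 1840 μatm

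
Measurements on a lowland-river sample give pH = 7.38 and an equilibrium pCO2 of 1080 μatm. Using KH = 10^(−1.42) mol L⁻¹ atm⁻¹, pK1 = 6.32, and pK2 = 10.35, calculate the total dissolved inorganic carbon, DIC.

[CO2*] = KH · pCO2 = 10^(−1.42) × 1080×10^-6 = 4.106×10^-5 mol/L
α₀ = 1/(1 + K1/[H⁺] + K1K2/[H⁺]²) = 1/(1 + 10^+1.06 + 10^-1.91) = 0.08004
DIC = [CO2*]/α₀ = 4.106×10^-5 / 0.08004 = 0.513 mmol/L

DIC = 0.513 mmol/L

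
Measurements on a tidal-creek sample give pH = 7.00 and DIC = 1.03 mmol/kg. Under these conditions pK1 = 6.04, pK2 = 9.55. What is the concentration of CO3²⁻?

[CO3²⁻] = 2.61 μmol/kg

α₂ = 1 / (1 + [H⁺]/K2 + [H⁺]²/(K1K2)) = 1 / (1 + 10^+2.55 + 10^+1.59)
   = 1 / (1 + 354.81 + 38.905) = 1/394.72 = 0.002533
[CO3²⁻] = α₂ × DIC = 0.002533 × 1.03 = 0.00261 mmol/kg = 2.61 μmol/kg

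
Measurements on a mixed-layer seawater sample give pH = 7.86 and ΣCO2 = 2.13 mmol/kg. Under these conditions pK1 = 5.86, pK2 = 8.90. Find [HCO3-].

α₁ = 1 / (1 + [H⁺]/K1 + K2/[H⁺]) = 1 / (1 + 10^-2.00 + 10^-1.04)
   = 1 / (1 + 0.010000 + 0.091201) = 1/1.1012 = 0.9081
[HCO3⁻] = α₁ × DIC = 0.9081 × 2.13 = 1.93 mmol/kg

[HCO3⁻] = 1.93 mmol/kg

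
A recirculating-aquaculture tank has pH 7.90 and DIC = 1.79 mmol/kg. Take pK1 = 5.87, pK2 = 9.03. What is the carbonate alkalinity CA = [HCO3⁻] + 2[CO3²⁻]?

CA = [HCO3⁻] + 2[CO3²⁻] = (α₁ + 2α₂)·DIC
At pH 7.90: [H⁺]/K1 = 10^-2.03 = 0.0093325, K2/[H⁺] = 10^-1.13 = 0.074131
α₁ = 1/(1 + 0.0093325 + 0.074131) = 1/1.0835 = 0.9230; α₂ = α₁·K2/[H⁺] = 0.06842
α₁ + 2α₂ = 1.0598
CA = 1.0598 × 1.79 = 1.90 mmol/kg

CA = 1.90 mmol/kg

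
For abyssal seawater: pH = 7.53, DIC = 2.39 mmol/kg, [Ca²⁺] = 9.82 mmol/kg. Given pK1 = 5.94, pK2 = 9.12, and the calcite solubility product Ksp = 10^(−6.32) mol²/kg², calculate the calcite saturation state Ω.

α₂ = 1 / (1 + [H⁺]/K2 + [H⁺]²/(K1K2)) = 1 / (1 + 10^+1.59 + 10^-0.00)
   = 1 / (1 + 38.905 + 1.0000) = 1/40.905 = 0.02445
[CO3²⁻] = α₂ × DIC = 0.02445 × 2.39 = 0.05843 mmol/kg
Ksp = 10^(−6.32) = 4.786×10^-7
Ω = [Ca²⁺][CO3²⁻]/Ksp = (9.82×10^-3)(5.843×10^-5) / 4.786×10^-7 = 1.20

Ω = 1.20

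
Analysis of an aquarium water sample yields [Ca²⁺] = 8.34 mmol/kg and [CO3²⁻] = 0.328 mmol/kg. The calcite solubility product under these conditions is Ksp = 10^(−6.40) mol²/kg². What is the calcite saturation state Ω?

Ω = 6.87

Ksp = 10^(−6.40) = 3.981×10^-7
Ω = [Ca²⁺][CO3²⁻]/Ksp = (8.34×10^-3)(0.328×10^-3) / 3.981×10^-7 = 6.87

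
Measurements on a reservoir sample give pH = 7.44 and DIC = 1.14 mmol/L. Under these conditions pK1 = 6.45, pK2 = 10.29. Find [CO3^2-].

[CO3²⁻] = 1.46 μmol/L

α₂ = 1 / (1 + [H⁺]/K2 + [H⁺]²/(K1K2)) = 1 / (1 + 10^+2.85 + 10^+1.86)
   = 1 / (1 + 707.95 + 72.444) = 1/781.39 = 0.001280
[CO3²⁻] = α₂ × DIC = 0.001280 × 1.14 = 0.00146 mmol/L = 1.46 μmol/L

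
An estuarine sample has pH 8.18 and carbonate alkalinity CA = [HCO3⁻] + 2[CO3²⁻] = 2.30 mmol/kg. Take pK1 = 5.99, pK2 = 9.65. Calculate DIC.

CA = [HCO3⁻] + 2[CO3²⁻] = (α₁ + 2α₂)·DIC
At pH 8.18: [H⁺]/K1 = 10^-2.19 = 0.0064565, K2/[H⁺] = 10^-1.47 = 0.033884
α₁ = 1/(1 + 0.0064565 + 0.033884) = 1/1.0403 = 0.9612; α₂ = α₁·K2/[H⁺] = 0.03257
α₁ + 2α₂ = 1.0264
DIC = CA / (α₁ + 2α₂) = 2.30 / 1.0264 = 2.24 mmol/kg

DIC = 2.24 mmol/kg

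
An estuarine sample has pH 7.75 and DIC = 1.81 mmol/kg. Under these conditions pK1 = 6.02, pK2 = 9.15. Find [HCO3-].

[HCO3⁻] = 1.71 mmol/kg

α₁ = 1 / (1 + [H⁺]/K1 + K2/[H⁺]) = 1 / (1 + 10^-1.73 + 10^-1.40)
   = 1 / (1 + 0.018621 + 0.039811) = 1/1.0584 = 0.9448
[HCO3⁻] = α₁ × DIC = 0.9448 × 1.81 = 1.71 mmol/kg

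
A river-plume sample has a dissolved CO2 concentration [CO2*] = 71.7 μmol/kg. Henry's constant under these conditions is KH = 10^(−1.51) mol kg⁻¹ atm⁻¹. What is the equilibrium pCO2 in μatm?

KH = 10^(−1.51) = 3.090×10^-2 mol kg⁻¹ atm⁻¹
pCO2 = [CO2*]/KH = 71.7×10^-6 / 3.090×10^-2 = 2.32×10^-3 atm = 2320 μatm

pCO2 = 2320 μatm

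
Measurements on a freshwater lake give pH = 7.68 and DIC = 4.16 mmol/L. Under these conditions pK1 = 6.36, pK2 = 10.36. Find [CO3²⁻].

α₂ = 1 / (1 + [H⁺]/K2 + [H⁺]²/(K1K2)) = 1 / (1 + 10^+2.68 + 10^+1.36)
   = 1 / (1 + 478.63 + 22.909) = 1/502.54 = 0.001990
[CO3²⁻] = α₂ × DIC = 0.001990 × 4.16 = 0.00828 mmol/L = 8.28 μmol/L

[CO3²⁻] = 8.28 μmol/L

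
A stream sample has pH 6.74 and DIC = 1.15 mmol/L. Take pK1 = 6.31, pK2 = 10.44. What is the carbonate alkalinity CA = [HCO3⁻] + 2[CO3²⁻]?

CA = [HCO3⁻] + 2[CO3²⁻] = (α₁ + 2α₂)·DIC
At pH 6.74: [H⁺]/K1 = 10^-0.43 = 0.37154, K2/[H⁺] = 10^-3.70 = 0.00019953
α₁ = 1/(1 + 0.37154 + 0.00019953) = 1/1.3717 = 0.7290; α₂ = α₁·K2/[H⁺] = 0.0001455
α₁ + 2α₂ = 0.7293
CA = 0.7293 × 1.15 = 0.839 mmol/L

CA = 0.839 mmol/L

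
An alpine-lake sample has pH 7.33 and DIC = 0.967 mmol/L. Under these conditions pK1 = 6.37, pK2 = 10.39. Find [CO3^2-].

[CO3²⁻] = 0.758 μmol/L

α₂ = 1 / (1 + [H⁺]/K2 + [H⁺]²/(K1K2)) = 1 / (1 + 10^+3.06 + 10^+2.10)
   = 1 / (1 + 1148.2 + 125.89) = 1/1275.0 = 0.0007843
[CO3²⁻] = α₂ × DIC = 0.0007843 × 0.967 = 0.000758 mmol/L = 0.758 μmol/L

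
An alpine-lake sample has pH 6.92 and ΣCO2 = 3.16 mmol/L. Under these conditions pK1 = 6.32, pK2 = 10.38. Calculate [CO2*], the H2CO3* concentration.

α₀ = 1 / (1 + K1/[H⁺] + K1K2/[H⁺]²) = 1 / (1 + 10^+0.60 + 10^-2.86)
   = 1 / (1 + 3.9811 + 0.0013804) = 1/4.9825 = 0.2007
[CO2*] = α₀ × DIC = 0.2007 × 3.16 = 0.634 mmol/L

[CO2*] = 0.634 mmol/L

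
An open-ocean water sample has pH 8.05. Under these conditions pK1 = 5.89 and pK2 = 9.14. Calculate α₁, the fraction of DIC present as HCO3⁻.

α₁ = 0.919

α₁ = 1 / (1 + [H⁺]/K1 + K2/[H⁺]) = 1 / (1 + 10^-2.16 + 10^-1.09)
   = 1 / (1 + 0.0069183 + 0.081283) = 1/1.0882 = 0.9189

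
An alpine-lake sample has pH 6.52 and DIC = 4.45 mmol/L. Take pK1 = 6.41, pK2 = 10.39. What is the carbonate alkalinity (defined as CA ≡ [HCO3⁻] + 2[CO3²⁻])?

CA = 2.51 mmol/L

CA = [HCO3⁻] + 2[CO3²⁻] = (α₁ + 2α₂)·DIC
At pH 6.52: [H⁺]/K1 = 10^-0.11 = 0.77625, K2/[H⁺] = 10^-3.87 = 0.00013490
α₁ = 1/(1 + 0.77625 + 0.00013490) = 1/1.7764 = 0.5629; α₂ = α₁·K2/[H⁺] = 7.594×10^-5
α₁ + 2α₂ = 0.5631
CA = 0.5631 × 4.45 = 2.51 mmol/L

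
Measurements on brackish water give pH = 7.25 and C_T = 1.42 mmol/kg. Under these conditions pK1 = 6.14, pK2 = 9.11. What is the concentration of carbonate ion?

α₂ = 1 / (1 + [H⁺]/K2 + [H⁺]²/(K1K2)) = 1 / (1 + 10^+1.86 + 10^+0.75)
   = 1 / (1 + 72.444 + 5.6234) = 1/79.067 = 0.01265
[CO3²⁻] = α₂ × DIC = 0.01265 × 1.42 = 0.0180 mmol/kg = 18.0 μmol/kg

[CO3²⁻] = 18.0 μmol/kg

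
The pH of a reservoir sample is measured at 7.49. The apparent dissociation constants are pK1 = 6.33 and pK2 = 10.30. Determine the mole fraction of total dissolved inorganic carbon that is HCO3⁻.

α₁ = 1 / (1 + [H⁺]/K1 + K2/[H⁺]) = 1 / (1 + 10^-1.16 + 10^-2.81)
   = 1 / (1 + 0.069183 + 0.0015488) = 1/1.0707 = 0.9339

α₁ = 0.934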